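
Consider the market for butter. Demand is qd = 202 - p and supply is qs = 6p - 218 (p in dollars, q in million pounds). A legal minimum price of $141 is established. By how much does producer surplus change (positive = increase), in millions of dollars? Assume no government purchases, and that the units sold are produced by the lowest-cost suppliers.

4394.25

Setting quantity demanded equal to quantity supplied, 202 - p = 6p - 218, gives p* = 60 and q* = 142.
The floor of 141 is above the equilibrium price 60, so it binds.
At p = 141: qd = 202 - 141 = 61 and qs = 6·141 - 218 = 628.
Producer surplus without the control is ½ · (60 - 109/3) · 142 = 5041/3.
With the floor, 61 units are sold at 141. The supply price at q = 61 is 46.5, so PS = ½ · [(141 - 109/3) + (141 - 46.5)] · 61 = 72895/12.
Change in producer surplus = 72895/12 - 5041/3 = 4394.25.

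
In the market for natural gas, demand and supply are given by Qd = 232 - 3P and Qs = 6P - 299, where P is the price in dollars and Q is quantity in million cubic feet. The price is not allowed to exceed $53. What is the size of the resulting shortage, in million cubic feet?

54

Equilibrium: 232 - 3P = 6P - 299, so 531 = 9P and P* = 59, Q* = 55.
The ceiling of 53 is below the equilibrium price 59, so it binds.
At P = 53: Qd = 232 - 3·53 = 73 and Qs = 6·53 - 299 = 19.
Shortage = Qd - Qs = 73 - 19 = 54.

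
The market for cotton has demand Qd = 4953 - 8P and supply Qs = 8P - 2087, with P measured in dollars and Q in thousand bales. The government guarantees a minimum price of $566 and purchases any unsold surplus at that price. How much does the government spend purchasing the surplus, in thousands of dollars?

In a free market, 4953 - 8P = 8P - 2087 gives the equilibrium P* = 440, Q* = 1433.
The floor of 566 is above the equilibrium price 440, so it binds.
At P = 566: Qd = 4953 - 8·566 = 425 and Qs = 8·566 - 2087 = 2441.
Surplus = Qs - Qd = 2016.
Government expenditure = surplus × support price = 2016 × 566 = 1141056.

1141056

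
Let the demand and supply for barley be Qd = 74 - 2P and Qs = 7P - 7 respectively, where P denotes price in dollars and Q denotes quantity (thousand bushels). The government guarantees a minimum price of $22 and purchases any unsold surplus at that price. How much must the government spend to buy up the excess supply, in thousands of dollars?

2574

Equilibrium: 74 - 2P = 7P - 7, so 81 = 9P and P* = 9, Q* = 56.
Because the floor (22) lies above the market-clearing price, it is binding.
At P = 22: Qd = 74 - 2·22 = 30 and Qs = 7·22 - 7 = 147.
Surplus = Qs - Qd = 117.
Government expenditure = surplus × support price = 117 × 22 = 2574.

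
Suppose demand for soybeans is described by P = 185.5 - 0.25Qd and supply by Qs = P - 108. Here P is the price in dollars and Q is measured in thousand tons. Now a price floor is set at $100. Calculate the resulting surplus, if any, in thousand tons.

0

Rearranging demand gives Qd = 742 - 4P. In a free market, 742 - 4P = P - 108 gives the equilibrium P* = 170, Q* = 62.
The floor of 100 is below the equilibrium price 170, so it is not binding; the market clears at P* = 170, Q* = 62.
Since the control does not bind, there is no surplus.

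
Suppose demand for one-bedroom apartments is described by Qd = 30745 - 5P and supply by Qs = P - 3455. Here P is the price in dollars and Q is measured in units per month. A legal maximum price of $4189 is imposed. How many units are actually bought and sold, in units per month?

Equilibrium: 30745 - 5P = P - 3455, so 34200 = 6P and P* = 5700, Q* = 2245.
The ceiling of 4189 is below the equilibrium price 5700, so it binds.
At P = 4189: Qd = 30745 - 5·4189 = 9800 and Qs = 4189 - 3455 = 734.
The quantity actually transacted is the short side, supply: 734.

734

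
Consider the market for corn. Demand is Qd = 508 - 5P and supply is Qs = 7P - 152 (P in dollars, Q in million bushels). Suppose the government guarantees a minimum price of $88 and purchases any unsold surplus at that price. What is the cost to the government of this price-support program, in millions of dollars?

Equilibrium: 508 - 5P = 7P - 152, so 660 = 12P and P* = 55, Q* = 233.
The floor of 88 is above the equilibrium price 55, so it binds.
At P = 88: Qd = 508 - 5·88 = 68 and Qs = 7·88 - 152 = 464.
Surplus = Qs - Qd = 396.
Government expenditure = surplus × support price = 396 × 88 = 34848.

34848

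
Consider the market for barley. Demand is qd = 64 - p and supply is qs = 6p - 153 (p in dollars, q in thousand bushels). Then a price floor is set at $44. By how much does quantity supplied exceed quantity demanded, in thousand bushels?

91

Setting quantity demanded equal to quantity supplied, 64 - p = 6p - 153, gives p* = 31 and q* = 33.
The floor of 44 is above the equilibrium price 31, so it binds.
At p = 44: qd = 64 - 44 = 20 and qs = 6·44 - 153 = 111.
Surplus = qs - qd = 111 - 20 = 91.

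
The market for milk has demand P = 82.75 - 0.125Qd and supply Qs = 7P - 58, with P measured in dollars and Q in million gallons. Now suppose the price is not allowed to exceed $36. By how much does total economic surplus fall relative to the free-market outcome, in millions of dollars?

945

Rearranging demand gives Qd = 662 - 8P. In a free market, 662 - 8P = 7P - 58 gives the equilibrium P* = 48, Q* = 278.
Because the ceiling (36) lies below the market-clearing price, it is binding.
At P = 36: Qd = 662 - 8·36 = 374 and Qs = 7·36 - 58 = 194.
Quantity traded falls to 194. At Q = 194 the demand price is (662 - 194)/8 = 58.5 and the supply price is (58 + 194)/7 = 36.
Deadweight loss = ½ · (58.5 - 36) · (278 - 194) = ½ · 22.5 · 84 = 945.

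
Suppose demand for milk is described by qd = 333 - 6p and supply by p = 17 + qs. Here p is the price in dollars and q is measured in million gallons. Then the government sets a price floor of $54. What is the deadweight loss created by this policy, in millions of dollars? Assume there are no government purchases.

336

Rearranging supply gives qs = p - 17. Setting quantity demanded equal to quantity supplied, 333 - 6p = p - 17, gives p* = 50 and q* = 33.
Because the floor (54) lies above the market-clearing price, it is binding.
At p = 54: qd = 333 - 6·54 = 9 and qs = 54 - 17 = 37.
Quantity traded falls to 9. At q = 9 the demand price is (333 - 9)/6 = 54 and the supply price is 17 + 9 = 26.
Deadweight loss = ½ · (54 - 26) · (33 - 9) = ½ · 28 · 24 = 336.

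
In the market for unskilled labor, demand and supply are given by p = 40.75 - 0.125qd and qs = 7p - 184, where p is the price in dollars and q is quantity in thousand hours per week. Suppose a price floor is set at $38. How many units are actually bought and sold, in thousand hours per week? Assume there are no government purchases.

Rearranging demand gives qd = 326 - 8p. Setting quantity demanded equal to quantity supplied, 326 - 8p = 7p - 184, gives p* = 34 and q* = 54.
Because the floor (38) lies above the market-clearing price, it is binding.
At p = 38: qd = 326 - 8·38 = 22 and qs = 7·38 - 184 = 82.
The quantity actually transacted is the short side, demand: 22.

22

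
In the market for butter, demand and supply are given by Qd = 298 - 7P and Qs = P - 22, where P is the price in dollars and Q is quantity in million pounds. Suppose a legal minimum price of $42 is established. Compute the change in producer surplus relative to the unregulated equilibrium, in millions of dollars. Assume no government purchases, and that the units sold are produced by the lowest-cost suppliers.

-90

Setting quantity demanded equal to quantity supplied, 298 - 7P = P - 22, gives P* = 40 and Q* = 18.
The floor of 42 is above the equilibrium price 40, so it binds.
At P = 42: Qd = 298 - 7·42 = 4 and Qs = 42 - 22 = 20.
Producer surplus without the control is ½ · (40 - 22) · 18 = 162.
With the floor, 4 units are sold at 42. The supply price at Q = 4 is 26, so PS = ½ · [(42 - 22) + (42 - 26)] · 4 = 72.
Change in producer surplus = 72 - 162 = -90.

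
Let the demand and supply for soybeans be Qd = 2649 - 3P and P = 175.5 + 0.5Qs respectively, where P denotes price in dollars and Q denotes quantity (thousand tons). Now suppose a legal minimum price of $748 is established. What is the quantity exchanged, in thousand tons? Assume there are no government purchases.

405

Rearranging supply gives Qs = 2P - 351. Setting quantity demanded equal to quantity supplied, 2649 - 3P = 2P - 351, gives P* = 600 and Q* = 849.
Because the floor (748) lies above the market-clearing price, it is binding.
At P = 748: Qd = 2649 - 3·748 = 405 and Qs = 2·748 - 351 = 1145.
The quantity actually transacted is the short side, demand: 405.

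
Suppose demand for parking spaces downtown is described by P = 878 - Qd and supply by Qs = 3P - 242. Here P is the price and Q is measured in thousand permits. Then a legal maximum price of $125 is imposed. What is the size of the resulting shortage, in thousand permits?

Rearranging demand gives Qd = 878 - P. Equilibrium: 878 - P = 3P - 242, so 1120 = 4P and P* = 280, Q* = 598.
The ceiling of 125 is below the equilibrium price 280, so it binds.
At P = 125: Qd = 878 - 125 = 753 and Qs = 3·125 - 242 = 133.
Shortage = Qd - Qs = 753 - 133 = 620.

620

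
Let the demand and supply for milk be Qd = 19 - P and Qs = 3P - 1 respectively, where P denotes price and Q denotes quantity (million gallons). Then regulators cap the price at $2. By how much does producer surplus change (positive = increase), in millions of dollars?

Without the control the market clears where 19 - P = 3P - 1, i.e. P* = 5 and Q* = 14.
Since 2 < 5, the ceiling is binding.
At P = 2: Qd = 19 - 2 = 17 and Qs = 3·2 - 1 = 5.
Producer surplus without the control is ½ · (5 - 1/3) · 14 = 98/3.
With the ceiling, producers sell 5 units at 2, so PS = ½ · (2 - 1/3) · 5 = 25/6.
Change in producer surplus = 25/6 - 98/3 = -28.5.

-28.5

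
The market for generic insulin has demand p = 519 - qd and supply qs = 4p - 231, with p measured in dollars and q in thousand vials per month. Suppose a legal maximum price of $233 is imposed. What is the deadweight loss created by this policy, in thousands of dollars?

Rearranging demand gives qd = 519 - p. In a free market, 519 - p = 4p - 231 gives the equilibrium p* = 150, q* = 369.
The ceiling of 233 is above the equilibrium price 150, so it is not binding; the market clears at p* = 150, q* = 369.
Since the control does not bind, no trades are prevented and deadweight loss is zero.

0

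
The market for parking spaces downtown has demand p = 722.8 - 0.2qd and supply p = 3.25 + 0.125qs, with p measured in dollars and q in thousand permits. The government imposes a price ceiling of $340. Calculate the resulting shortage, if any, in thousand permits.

Rearranging demand gives qd = 3614 - 5p; rearranging supply gives qs = 8p - 26. In a free market, 3614 - 5p = 8p - 26 gives the equilibrium p* = 280, q* = 2214.
The ceiling of 340 is above the equilibrium price 280, so it is not binding; the market clears at p* = 280, q* = 2214.
Since the control does not bind, there is no shortage.

0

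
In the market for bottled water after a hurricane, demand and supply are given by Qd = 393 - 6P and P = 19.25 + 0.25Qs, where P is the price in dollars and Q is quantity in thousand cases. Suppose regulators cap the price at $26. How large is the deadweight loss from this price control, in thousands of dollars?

Rearranging supply gives Qs = 4P - 77. Without the control the market clears where 393 - 6P = 4P - 77, i.e. P* = 47 and Q* = 111.
Because the ceiling (26) lies below the market-clearing price, it is binding.
At P = 26: Qd = 393 - 6·26 = 237 and Qs = 4·26 - 77 = 27.
Quantity traded falls to 27. At Q = 27 the demand price is (393 - 27)/6 = 61 and the supply price is (77 + 27)/4 = 26.
Deadweight loss = ½ · (61 - 26) · (111 - 27) = ½ · 35 · 84 = 1470.

1470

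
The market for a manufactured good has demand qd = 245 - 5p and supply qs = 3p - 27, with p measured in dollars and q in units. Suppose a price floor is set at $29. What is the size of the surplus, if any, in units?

Setting quantity demanded equal to quantity supplied, 245 - 5p = 3p - 27, gives p* = 34 and q* = 75.
Since 29 is below p* = 34, the floor does not bind and the free-market outcome prevails.
Since the control does not bind, there is no surplus.

0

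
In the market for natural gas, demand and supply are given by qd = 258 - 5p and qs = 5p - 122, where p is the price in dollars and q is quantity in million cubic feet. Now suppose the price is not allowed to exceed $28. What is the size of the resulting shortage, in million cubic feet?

In a free market, 258 - 5p = 5p - 122 gives the equilibrium p* = 38, q* = 68.
Since 28 < 38, the ceiling is binding.
At p = 28: qd = 258 - 5·28 = 118 and qs = 5·28 - 122 = 18.
Shortage = qd - qs = 118 - 18 = 100.

100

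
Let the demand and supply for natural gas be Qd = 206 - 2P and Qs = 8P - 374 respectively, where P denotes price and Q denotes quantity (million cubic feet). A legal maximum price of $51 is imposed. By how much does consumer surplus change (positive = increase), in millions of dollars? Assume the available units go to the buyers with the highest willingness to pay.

-546

Setting quantity demanded equal to quantity supplied, 206 - 2P = 8P - 374, gives P* = 58 and Q* = 90.
Because the ceiling (51) lies below the market-clearing price, it is binding.
At P = 51: Qd = 206 - 2·51 = 104 and Qs = 8·51 - 374 = 34.
Consumer surplus without the control is ½ · (103 - 58) · 90 = 2025.
With the ceiling, 34 units are sold at 51 (assume they go to the highest-value buyers). The demand price at Q = 34 is 86, so CS = ½ · [(103 - 51) + (86 - 51)] · 34 = 1479.
Change in consumer surplus = 1479 - 2025 = -546.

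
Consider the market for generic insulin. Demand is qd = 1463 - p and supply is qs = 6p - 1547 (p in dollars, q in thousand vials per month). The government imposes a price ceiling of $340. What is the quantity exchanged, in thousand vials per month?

493

Without the control the market clears where 1463 - p = 6p - 1547, i.e. p* = 430 and q* = 1033.
The ceiling of 340 is below the equilibrium price 430, so it binds.
At p = 340: qd = 1463 - 340 = 1123 and qs = 6·340 - 1547 = 493.
The quantity actually transacted is the short side, supply: 493.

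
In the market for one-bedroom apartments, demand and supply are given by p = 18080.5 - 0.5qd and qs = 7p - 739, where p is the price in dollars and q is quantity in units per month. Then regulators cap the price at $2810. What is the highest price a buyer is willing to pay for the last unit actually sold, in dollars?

Rearranging demand gives qd = 36161 - 2p. In a free market, 36161 - 2p = 7p - 739 gives the equilibrium p* = 4100, q* = 27961.
Since 2810 < 4100, the ceiling is binding.
At p = 2810: qd = 36161 - 2·2810 = 30541 and qs = 7·2810 - 739 = 18931.
Only 18931 units reach the market. On the demand curve, the marginal buyer's willingness to pay at q = 18931 is (36161 - 18931)/2 = 8615.

8615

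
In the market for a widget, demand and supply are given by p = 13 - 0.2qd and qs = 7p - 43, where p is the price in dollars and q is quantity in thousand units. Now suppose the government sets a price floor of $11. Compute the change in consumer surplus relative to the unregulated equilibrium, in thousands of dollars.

-30

Rearranging demand gives qd = 65 - 5p. In a free market, 65 - 5p = 7p - 43 gives the equilibrium p* = 9, q* = 20.
Since 11 > 9, the floor is binding.
At p = 11: qd = 65 - 5·11 = 10 and qs = 7·11 - 43 = 34.
Consumer surplus without the control is ½ · (13 - 9) · 20 = 40.
With the floor, consumers buy 10 units at 11, so CS = ½ · (13 - 11) · 10 = 10.
Change in consumer surplus = 10 - 40 = -30.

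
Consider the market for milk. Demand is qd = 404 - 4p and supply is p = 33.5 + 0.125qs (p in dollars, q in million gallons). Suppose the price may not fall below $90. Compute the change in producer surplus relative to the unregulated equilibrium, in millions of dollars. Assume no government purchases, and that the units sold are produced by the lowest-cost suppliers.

340

Rearranging supply gives qs = 8p - 268. Without the control the market clears where 404 - 4p = 8p - 268, i.e. p* = 56 and q* = 180.
The floor of 90 is above the equilibrium price 56, so it binds.
At p = 90: qd = 404 - 4·90 = 44 and qs = 8·90 - 268 = 452.
Producer surplus without the control is ½ · (56 - 33.5) · 180 = 2025.
With the floor, 44 units are sold at 90. The supply price at q = 44 is 39, so PS = ½ · [(90 - 33.5) + (90 - 39)] · 44 = 2365.
Change in producer surplus = 2365 - 2025 = 340.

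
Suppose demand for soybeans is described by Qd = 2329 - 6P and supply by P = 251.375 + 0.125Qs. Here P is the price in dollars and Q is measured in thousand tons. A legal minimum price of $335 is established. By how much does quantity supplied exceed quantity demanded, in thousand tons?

Rearranging supply gives Qs = 8P - 2011. Without the control the market clears where 2329 - 6P = 8P - 2011, i.e. P* = 310 and Q* = 469.
Since 335 > 310, the floor is binding.
At P = 335: Qd = 2329 - 6·335 = 319 and Qs = 8·335 - 2011 = 669.
Surplus = Qs - Qd = 669 - 319 = 350.

350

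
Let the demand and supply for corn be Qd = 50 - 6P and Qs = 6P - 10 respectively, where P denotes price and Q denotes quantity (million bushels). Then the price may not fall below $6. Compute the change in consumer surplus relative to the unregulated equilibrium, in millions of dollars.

-17

Without the control the market clears where 50 - 6P = 6P - 10, i.e. P* = 5 and Q* = 20.
Since 6 > 5, the floor is binding.
At P = 6: Qd = 50 - 6·6 = 14 and Qs = 6·6 - 10 = 26.
Consumer surplus without the control is ½ · (25/3 - 5) · 20 = 100/3.
With the floor, consumers buy 14 units at 6, so CS = ½ · (25/3 - 6) · 14 = 49/3.
Change in consumer surplus = 49/3 - 100/3 = -17.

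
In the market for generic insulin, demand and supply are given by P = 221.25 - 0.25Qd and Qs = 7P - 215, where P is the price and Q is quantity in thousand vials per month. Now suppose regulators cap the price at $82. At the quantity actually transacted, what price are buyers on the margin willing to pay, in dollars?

131.5

Rearranging demand gives Qd = 885 - 4P. In a free market, 885 - 4P = 7P - 215 gives the equilibrium P* = 100, Q* = 485.
Because the ceiling (82) lies below the market-clearing price, it is binding.
At P = 82: Qd = 885 - 4·82 = 557 and Qs = 7·82 - 215 = 359.
Only 359 units reach the market. On the demand curve, the marginal buyer's willingness to pay at Q = 359 is (885 - 359)/4 = 131.5.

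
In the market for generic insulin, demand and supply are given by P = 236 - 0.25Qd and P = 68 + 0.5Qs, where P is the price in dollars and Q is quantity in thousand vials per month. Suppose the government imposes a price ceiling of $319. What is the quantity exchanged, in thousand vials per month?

224

Rearranging demand gives Qd = 944 - 4P; rearranging supply gives Qs = 2P - 136. Setting quantity demanded equal to quantity supplied, 944 - 4P = 2P - 136, gives P* = 180 and Q* = 224.
The ceiling of 319 is above the equilibrium price 180, so it is not binding; the market clears at P* = 180, Q* = 224.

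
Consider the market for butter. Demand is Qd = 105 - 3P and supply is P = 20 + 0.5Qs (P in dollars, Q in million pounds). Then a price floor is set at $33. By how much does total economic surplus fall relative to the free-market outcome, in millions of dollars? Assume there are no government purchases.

Rearranging supply gives Qs = 2P - 40. In a free market, 105 - 3P = 2P - 40 gives the equilibrium P* = 29, Q* = 18.
Because the floor (33) lies above the market-clearing price, it is binding.
At P = 33: Qd = 105 - 3·33 = 6 and Qs = 2·33 - 40 = 26.
Quantity traded falls to 6. At Q = 6 the demand price is (105 - 6)/3 = 33 and the supply price is (40 + 6)/2 = 23.
Deadweight loss = ½ · (33 - 23) · (18 - 6) = ½ · 10 · 12 = 60.

60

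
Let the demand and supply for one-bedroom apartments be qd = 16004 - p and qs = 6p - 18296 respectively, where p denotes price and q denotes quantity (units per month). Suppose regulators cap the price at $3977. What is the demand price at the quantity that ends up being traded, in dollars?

Without the control the market clears where 16004 - p = 6p - 18296, i.e. p* = 4900 and q* = 11104.
Because the ceiling (3977) lies below the market-clearing price, it is binding.
At p = 3977: qd = 16004 - 3977 = 12027 and qs = 6·3977 - 18296 = 5566.
Only 5566 units reach the market. On the demand curve, the marginal buyer's willingness to pay at q = 5566 is (16004 - 5566) = 10438.

10438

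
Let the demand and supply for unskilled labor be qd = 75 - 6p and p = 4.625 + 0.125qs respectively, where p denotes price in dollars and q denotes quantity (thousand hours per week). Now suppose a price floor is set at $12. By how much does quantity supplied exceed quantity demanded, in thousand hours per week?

Rearranging supply gives qs = 8p - 37. Equilibrium: 75 - 6p = 8p - 37, so 112 = 14p and p* = 8, q* = 27.
The floor of 12 is above the equilibrium price 8, so it binds.
At p = 12: qd = 75 - 6·12 = 3 and qs = 8·12 - 37 = 59.
Surplus = qs - qd = 59 - 3 = 56.

56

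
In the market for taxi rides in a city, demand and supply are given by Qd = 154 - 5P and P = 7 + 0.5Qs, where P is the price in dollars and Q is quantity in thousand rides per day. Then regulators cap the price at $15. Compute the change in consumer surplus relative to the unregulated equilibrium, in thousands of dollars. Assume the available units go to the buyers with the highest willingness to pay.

Rearranging supply gives Qs = 2P - 14. In a free market, 154 - 5P = 2P - 14 gives the equilibrium P* = 24, Q* = 34.
The ceiling of 15 is below the equilibrium price 24, so it binds.
At P = 15: Qd = 154 - 5·15 = 79 and Qs = 2·15 - 14 = 16.
Consumer surplus without the control is ½ · (30.8 - 24) · 34 = 115.6.
With the ceiling, 16 units are sold at 15 (assume they go to the highest-value buyers). The demand price at Q = 16 is 27.6, so CS = ½ · [(30.8 - 15) + (27.6 - 15)] · 16 = 227.2.
Change in consumer surplus = 227.2 - 115.6 = 111.6.

111.6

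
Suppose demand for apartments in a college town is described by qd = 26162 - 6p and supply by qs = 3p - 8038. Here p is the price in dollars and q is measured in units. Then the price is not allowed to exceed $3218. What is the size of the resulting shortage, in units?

Setting quantity demanded equal to quantity supplied, 26162 - 6p = 3p - 8038, gives p* = 3800 and q* = 3362.
Since 3218 < 3800, the ceiling is binding.
At p = 3218: qd = 26162 - 6·3218 = 6854 and qs = 3·3218 - 8038 = 1616.
Shortage = qd - qs = 6854 - 1616 = 5238.

5238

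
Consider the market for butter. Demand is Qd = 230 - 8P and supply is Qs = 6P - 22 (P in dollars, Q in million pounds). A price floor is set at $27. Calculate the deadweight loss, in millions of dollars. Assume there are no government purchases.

In a free market, 230 - 8P = 6P - 22 gives the equilibrium P* = 18, Q* = 86.
Because the floor (27) lies above the market-clearing price, it is binding.
At P = 27: Qd = 230 - 8·27 = 14 and Qs = 6·27 - 22 = 140.
Quantity traded falls to 14. At Q = 14 the demand price is (230 - 14)/8 = 27 and the supply price is (22 + 14)/6 = 6.
Deadweight loss = ½ · (27 - 6) · (86 - 14) = ½ · 21 · 72 = 756.

756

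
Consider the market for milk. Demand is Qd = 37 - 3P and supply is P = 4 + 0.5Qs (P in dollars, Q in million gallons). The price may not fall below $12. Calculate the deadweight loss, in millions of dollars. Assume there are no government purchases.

33.75

Rearranging supply gives Qs = 2P - 8. Without the control the market clears where 37 - 3P = 2P - 8, i.e. P* = 9 and Q* = 10.
The floor of 12 is above the equilibrium price 9, so it binds.
At P = 12: Qd = 37 - 3·12 = 1 and Qs = 2·12 - 8 = 16.
Quantity traded falls to 1. At Q = 1 the demand price is (37 - 1)/3 = 12 and the supply price is (8 + 1)/2 = 4.5.
Deadweight loss = ½ · (12 - 4.5) · (10 - 1) = ½ · 7.5 · 9 = 33.75.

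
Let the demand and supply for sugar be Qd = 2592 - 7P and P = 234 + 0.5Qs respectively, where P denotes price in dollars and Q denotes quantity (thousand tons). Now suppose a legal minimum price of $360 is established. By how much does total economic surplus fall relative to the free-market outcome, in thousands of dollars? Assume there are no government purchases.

Rearranging supply gives Qs = 2P - 468. Setting quantity demanded equal to quantity supplied, 2592 - 7P = 2P - 468, gives P* = 340 and Q* = 212.
The floor of 360 is above the equilibrium price 340, so it binds.
At P = 360: Qd = 2592 - 7·360 = 72 and Qs = 2·360 - 468 = 252.
Quantity traded falls to 72. At Q = 72 the demand price is (2592 - 72)/7 = 360 and the supply price is (468 + 72)/2 = 270.
Deadweight loss = ½ · (360 - 270) · (212 - 72) = ½ · 90 · 140 = 6300.

6300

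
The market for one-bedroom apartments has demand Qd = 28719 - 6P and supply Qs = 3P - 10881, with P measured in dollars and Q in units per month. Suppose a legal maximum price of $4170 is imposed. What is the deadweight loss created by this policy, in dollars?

Equilibrium: 28719 - 6P = 3P - 10881, so 39600 = 9P and P* = 4400, Q* = 2319.
Since 4170 < 4400, the ceiling is binding.
At P = 4170: Qd = 28719 - 6·4170 = 3699 and Qs = 3·4170 - 10881 = 1629.
Quantity traded falls to 1629. At Q = 1629 the demand price is (28719 - 1629)/6 = 4515 and the supply price is (10881 + 1629)/3 = 4170.
Deadweight loss = ½ · (4515 - 4170) · (2319 - 1629) = ½ · 345 · 690 = 119025.

119025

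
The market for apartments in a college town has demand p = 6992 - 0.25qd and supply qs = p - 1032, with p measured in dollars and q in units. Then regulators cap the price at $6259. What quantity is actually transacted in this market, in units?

Rearranging demand gives qd = 27968 - 4p. Setting quantity demanded equal to quantity supplied, 27968 - 4p = p - 1032, gives p* = 5800 and q* = 4768.
Since 6259 is above p* = 5800, the ceiling does not bind and the free-market outcome prevails.

4768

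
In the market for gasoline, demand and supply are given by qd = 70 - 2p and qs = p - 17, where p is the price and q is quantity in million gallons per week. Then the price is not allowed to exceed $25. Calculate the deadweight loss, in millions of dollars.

Equilibrium: 70 - 2p = p - 17, so 87 = 3p and p* = 29, q* = 12.
The ceiling of 25 is below the equilibrium price 29, so it binds.
At p = 25: qd = 70 - 2·25 = 20 and qs = 25 - 17 = 8.
Quantity traded falls to 8. At q = 8 the demand price is (70 - 8)/2 = 31 and the supply price is 17 + 8 = 25.
Deadweight loss = ½ · (31 - 25) · (12 - 8) = ½ · 6 · 4 = 12.

12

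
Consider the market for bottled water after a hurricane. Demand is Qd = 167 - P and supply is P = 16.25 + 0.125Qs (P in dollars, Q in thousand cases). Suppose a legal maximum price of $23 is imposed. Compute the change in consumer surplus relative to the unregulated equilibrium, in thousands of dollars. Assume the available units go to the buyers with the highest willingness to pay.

-2660

Rearranging supply gives Qs = 8P - 130. Without the control the market clears where 167 - P = 8P - 130, i.e. P* = 33 and Q* = 134.
Because the ceiling (23) lies below the market-clearing price, it is binding.
At P = 23: Qd = 167 - 23 = 144 and Qs = 8·23 - 130 = 54.
Consumer surplus without the control is ½ · (167 - 33) · 134 = 8978.
With the ceiling, 54 units are sold at 23 (assume they go to the highest-value buyers). The demand price at Q = 54 is 113, so CS = ½ · [(167 - 23) + (113 - 23)] · 54 = 6318.
Change in consumer surplus = 6318 - 8978 = -2660.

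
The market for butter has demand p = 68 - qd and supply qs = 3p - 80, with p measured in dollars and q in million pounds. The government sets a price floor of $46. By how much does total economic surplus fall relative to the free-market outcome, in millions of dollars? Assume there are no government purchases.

54

Rearranging demand gives qd = 68 - p. Equilibrium: 68 - p = 3p - 80, so 148 = 4p and p* = 37, q* = 31.
Because the floor (46) lies above the market-clearing price, it is binding.
At p = 46: qd = 68 - 46 = 22 and qs = 3·46 - 80 = 58.
Quantity traded falls to 22. At q = 22 the demand price is 68 - 22 = 46 and the supply price is (80 + 22)/3 = 34.
Deadweight loss = ½ · (46 - 34) · (31 - 22) = ½ · 12 · 9 = 54.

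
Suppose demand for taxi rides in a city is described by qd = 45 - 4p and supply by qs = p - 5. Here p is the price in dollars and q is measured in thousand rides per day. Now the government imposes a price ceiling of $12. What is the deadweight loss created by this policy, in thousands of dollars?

0

Setting quantity demanded equal to quantity supplied, 45 - 4p = p - 5, gives p* = 10 and q* = 5.
The ceiling of 12 is above the equilibrium price 10, so it is not binding; the market clears at p* = 10, q* = 5.
Since the control does not bind, no trades are prevented and deadweight loss is zero.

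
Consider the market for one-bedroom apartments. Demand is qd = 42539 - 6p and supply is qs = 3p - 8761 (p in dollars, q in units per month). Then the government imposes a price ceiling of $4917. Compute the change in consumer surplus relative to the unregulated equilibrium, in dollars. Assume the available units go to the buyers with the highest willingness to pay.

Setting quantity demanded equal to quantity supplied, 42539 - 6p = 3p - 8761, gives p* = 5700 and q* = 8339.
Because the ceiling (4917) lies below the market-clearing price, it is binding.
At p = 4917: qd = 42539 - 6·4917 = 13037 and qs = 3·4917 - 8761 = 5990.
Consumer surplus without the control is ½ · (42539/6 - 5700) · 8339 = 69538921/12.
With the ceiling, 5990 units are sold at 4917 (assume they go to the highest-value buyers). The demand price at q = 5990 is 6091.5, so CS = ½ · [(42539/6 - 4917) + (6091.5 - 4917)] · 5990 = 30075790/3.
Change in consumer surplus = 30075790/3 - 69538921/12 = 4230353.25.

4230353.25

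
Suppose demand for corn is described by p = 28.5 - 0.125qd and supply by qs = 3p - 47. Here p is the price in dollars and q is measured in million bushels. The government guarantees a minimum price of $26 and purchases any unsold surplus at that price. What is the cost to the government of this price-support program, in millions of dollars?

Rearranging demand gives qd = 228 - 8p. In a free market, 228 - 8p = 3p - 47 gives the equilibrium p* = 25, q* = 28.
Because the floor (26) lies above the market-clearing price, it is binding.
At p = 26: qd = 228 - 8·26 = 20 and qs = 3·26 - 47 = 31.
Surplus = qs - qd = 11.
Government expenditure = surplus × support price = 11 × 26 = 286.

286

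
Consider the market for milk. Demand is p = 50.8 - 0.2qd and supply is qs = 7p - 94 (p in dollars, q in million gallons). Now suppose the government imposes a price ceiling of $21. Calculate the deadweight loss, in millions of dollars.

537.6

Rearranging demand gives qd = 254 - 5p. Equilibrium: 254 - 5p = 7p - 94, so 348 = 12p and p* = 29, q* = 109.
The ceiling of 21 is below the equilibrium price 29, so it binds.
At p = 21: qd = 254 - 5·21 = 149 and qs = 7·21 - 94 = 53.
Quantity traded falls to 53. At q = 53 the demand price is (254 - 53)/5 = 40.2 and the supply price is (94 + 53)/7 = 21.
Deadweight loss = ½ · (40.2 - 21) · (109 - 53) = ½ · 19.2 · 56 = 537.6.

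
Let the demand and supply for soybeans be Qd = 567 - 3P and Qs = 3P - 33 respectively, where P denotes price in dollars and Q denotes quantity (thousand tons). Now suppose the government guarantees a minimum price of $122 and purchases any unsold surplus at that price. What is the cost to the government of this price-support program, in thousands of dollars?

Setting quantity demanded equal to quantity supplied, 567 - 3P = 3P - 33, gives P* = 100 and Q* = 267.
Since 122 > 100, the floor is binding.
At P = 122: Qd = 567 - 3·122 = 201 and Qs = 3·122 - 33 = 333.
Surplus = Qs - Qd = 132.
Government expenditure = surplus × support price = 132 × 122 = 16104.

16104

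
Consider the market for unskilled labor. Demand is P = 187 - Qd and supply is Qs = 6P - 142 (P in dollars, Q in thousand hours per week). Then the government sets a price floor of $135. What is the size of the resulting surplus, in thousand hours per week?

616

Rearranging demand gives Qd = 187 - P. In a free market, 187 - P = 6P - 142 gives the equilibrium P* = 47, Q* = 140.
The floor of 135 is above the equilibrium price 47, so it binds.
At P = 135: Qd = 187 - 135 = 52 and Qs = 6·135 - 142 = 668.
Surplus = Qs - Qd = 668 - 52 = 616.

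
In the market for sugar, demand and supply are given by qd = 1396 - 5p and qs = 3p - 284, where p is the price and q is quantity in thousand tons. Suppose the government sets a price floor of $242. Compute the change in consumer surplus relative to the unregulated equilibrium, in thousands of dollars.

-8512

In a free market, 1396 - 5p = 3p - 284 gives the equilibrium p* = 210, q* = 346.
Because the floor (242) lies above the market-clearing price, it is binding.
At p = 242: qd = 1396 - 5·242 = 186 and qs = 3·242 - 284 = 442.
Consumer surplus without the control is ½ · (279.2 - 210) · 346 = 11971.6.
With the floor, consumers buy 186 units at 242, so CS = ½ · (279.2 - 242) · 186 = 3459.6.
Change in consumer surplus = 3459.6 - 11971.6 = -8512.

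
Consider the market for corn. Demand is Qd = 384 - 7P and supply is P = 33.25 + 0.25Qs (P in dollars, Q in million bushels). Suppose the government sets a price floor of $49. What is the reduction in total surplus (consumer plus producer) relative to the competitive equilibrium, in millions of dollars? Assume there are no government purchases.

38.5

Rearranging supply gives Qs = 4P - 133. Without the control the market clears where 384 - 7P = 4P - 133, i.e. P* = 47 and Q* = 55.
Since 49 > 47, the floor is binding.
At P = 49: Qd = 384 - 7·49 = 41 and Qs = 4·49 - 133 = 63.
Quantity traded falls to 41. At Q = 41 the demand price is (384 - 41)/7 = 49 and the supply price is (133 + 41)/4 = 43.5.
Deadweight loss = ½ · (49 - 43.5) · (55 - 41) = ½ · 5.5 · 14 = 38.5.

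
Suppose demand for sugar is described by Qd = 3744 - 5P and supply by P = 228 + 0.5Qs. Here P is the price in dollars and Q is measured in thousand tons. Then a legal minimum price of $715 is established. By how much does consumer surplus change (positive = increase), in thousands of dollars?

-52497.5

Rearranging supply gives Qs = 2P - 456. Equilibrium: 3744 - 5P = 2P - 456, so 4200 = 7P and P* = 600, Q* = 744.
Because the floor (715) lies above the market-clearing price, it is binding.
At P = 715: Qd = 3744 - 5·715 = 169 and Qs = 2·715 - 456 = 974.
Consumer surplus without the control is ½ · (748.8 - 600) · 744 = 55353.6.
With the floor, consumers buy 169 units at 715, so CS = ½ · (748.8 - 715) · 169 = 2856.1.
Change in consumer surplus = 2856.1 - 55353.6 = -52497.5.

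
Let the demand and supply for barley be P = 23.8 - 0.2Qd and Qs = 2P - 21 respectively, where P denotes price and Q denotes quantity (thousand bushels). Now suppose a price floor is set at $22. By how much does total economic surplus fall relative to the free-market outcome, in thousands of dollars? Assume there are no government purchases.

Rearranging demand gives Qd = 119 - 5P. In a free market, 119 - 5P = 2P - 21 gives the equilibrium P* = 20, Q* = 19.
Since 22 > 20, the floor is binding.
At P = 22: Qd = 119 - 5·22 = 9 and Qs = 2·22 - 21 = 23.
Quantity traded falls to 9. At Q = 9 the demand price is (119 - 9)/5 = 22 and the supply price is (21 + 9)/2 = 15.
Deadweight loss = ½ · (22 - 15) · (19 - 9) = ½ · 7 · 10 = 35.

35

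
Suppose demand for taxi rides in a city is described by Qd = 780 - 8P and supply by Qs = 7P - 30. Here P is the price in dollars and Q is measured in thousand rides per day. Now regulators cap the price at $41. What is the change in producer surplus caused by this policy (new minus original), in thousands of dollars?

In a free market, 780 - 8P = 7P - 30 gives the equilibrium P* = 54, Q* = 348.
The ceiling of 41 is below the equilibrium price 54, so it binds.
At P = 41: Qd = 780 - 8·41 = 452 and Qs = 7·41 - 30 = 257.
Producer surplus without the control is ½ · (54 - 30/7) · 348 = 60552/7.
With the ceiling, producers sell 257 units at 41, so PS = ½ · (41 - 30/7) · 257 = 66049/14.
Change in producer surplus = 66049/14 - 60552/7 = -3932.5.

-3932.5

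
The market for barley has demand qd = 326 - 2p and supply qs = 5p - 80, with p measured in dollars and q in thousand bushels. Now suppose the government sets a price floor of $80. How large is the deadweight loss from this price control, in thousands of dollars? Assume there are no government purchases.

In a free market, 326 - 2p = 5p - 80 gives the equilibrium p* = 58, q* = 210.
Since 80 > 58, the floor is binding.
At p = 80: qd = 326 - 2·80 = 166 and qs = 5·80 - 80 = 320.
Quantity traded falls to 166. At q = 166 the demand price is (326 - 166)/2 = 80 and the supply price is (80 + 166)/5 = 49.2.
Deadweight loss = ½ · (80 - 49.2) · (210 - 166) = ½ · 30.8 · 44 = 677.6.

677.6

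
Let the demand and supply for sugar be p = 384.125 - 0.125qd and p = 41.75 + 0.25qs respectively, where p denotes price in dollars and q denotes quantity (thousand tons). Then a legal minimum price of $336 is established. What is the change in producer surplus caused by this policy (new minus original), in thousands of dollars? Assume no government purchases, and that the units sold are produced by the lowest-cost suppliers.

Rearranging demand gives qd = 3073 - 8p; rearranging supply gives qs = 4p - 167. Equilibrium: 3073 - 8p = 4p - 167, so 3240 = 12p and p* = 270, q* = 913.
Because the floor (336) lies above the market-clearing price, it is binding.
At p = 336: qd = 3073 - 8·336 = 385 and qs = 4·336 - 167 = 1177.
Producer surplus without the control is ½ · (270 - 41.75) · 913 = 104196.125.
With the floor, 385 units are sold at 336. The supply price at q = 385 is 138, so PS = ½ · [(336 - 41.75) + (336 - 138)] · 385 = 94758.125.
Change in producer surplus = 94758.125 - 104196.125 = -9438.

-9438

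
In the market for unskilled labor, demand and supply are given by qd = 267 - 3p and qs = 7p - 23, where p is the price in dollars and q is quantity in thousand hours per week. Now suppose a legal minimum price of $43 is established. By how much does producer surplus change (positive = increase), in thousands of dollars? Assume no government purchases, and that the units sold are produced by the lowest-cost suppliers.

Equilibrium: 267 - 3p = 7p - 23, so 290 = 10p and p* = 29, q* = 180.
The floor of 43 is above the equilibrium price 29, so it binds.
At p = 43: qd = 267 - 3·43 = 138 and qs = 7·43 - 23 = 278.
Producer surplus without the control is ½ · (29 - 23/7) · 180 = 16200/7.
With the floor, 138 units are sold at 43. The supply price at q = 138 is 23, so PS = ½ · [(43 - 23/7) + (43 - 23)] · 138 = 28842/7.
Change in producer surplus = 28842/7 - 16200/7 = 1806.

1806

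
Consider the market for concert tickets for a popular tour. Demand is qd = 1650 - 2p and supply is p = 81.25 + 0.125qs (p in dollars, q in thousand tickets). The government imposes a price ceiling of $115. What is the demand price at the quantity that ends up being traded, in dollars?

690

Rearranging supply gives qs = 8p - 650. In a free market, 1650 - 2p = 8p - 650 gives the equilibrium p* = 230, q* = 1190.
Because the ceiling (115) lies below the market-clearing price, it is binding.
At p = 115: qd = 1650 - 2·115 = 1420 and qs = 8·115 - 650 = 270.
Only 270 units reach the market. On the demand curve, the marginal buyer's willingness to pay at q = 270 is (1650 - 270)/2 = 690.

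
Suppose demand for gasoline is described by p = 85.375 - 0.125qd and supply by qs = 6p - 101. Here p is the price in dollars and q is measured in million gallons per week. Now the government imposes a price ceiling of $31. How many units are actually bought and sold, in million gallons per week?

85

Rearranging demand gives qd = 683 - 8p. Equilibrium: 683 - 8p = 6p - 101, so 784 = 14p and p* = 56, q* = 235.
Since 31 < 56, the ceiling is binding.
At p = 31: qd = 683 - 8·31 = 435 and qs = 6·31 - 101 = 85.
The quantity actually transacted is the short side, supply: 85.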